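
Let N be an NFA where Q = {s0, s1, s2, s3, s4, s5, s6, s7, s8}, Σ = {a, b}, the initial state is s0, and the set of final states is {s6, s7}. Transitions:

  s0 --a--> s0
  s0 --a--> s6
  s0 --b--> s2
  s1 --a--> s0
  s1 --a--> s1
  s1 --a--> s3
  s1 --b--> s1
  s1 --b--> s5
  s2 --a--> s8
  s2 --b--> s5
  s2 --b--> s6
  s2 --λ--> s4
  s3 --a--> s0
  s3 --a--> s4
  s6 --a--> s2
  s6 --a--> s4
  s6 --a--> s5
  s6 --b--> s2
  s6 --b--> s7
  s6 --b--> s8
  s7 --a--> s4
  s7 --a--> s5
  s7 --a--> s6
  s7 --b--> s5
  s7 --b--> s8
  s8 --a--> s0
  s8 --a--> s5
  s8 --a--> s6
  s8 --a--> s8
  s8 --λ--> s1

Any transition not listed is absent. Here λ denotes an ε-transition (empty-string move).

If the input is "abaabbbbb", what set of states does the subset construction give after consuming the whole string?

Start in {s0}.
Read 'a': {s0} → {s0, s6}.
Read 'b': {s0, s6} → {s1, s2, s4, s7, s8}.
Read 'a': {s1, s2, s4, s7, s8} → {s0, s1, s3, s4, s5, s6, s8}.
Read 'a': {s0, s1, s3, s4, s5, s6, s8} → {s0, s1, s2, s3, s4, s5, s6, s8}.
Read 'b': {s0, s1, s2, s3, s4, s5, s6, s8} → {s1, s2, s4, s5, s6, s7, s8}.
Read 'b': {s1, s2, s4, s5, s6, s7, s8} → {s1, s2, s4, s5, s6, s7, s8}.
Read 'b': {s1, s2, s4, s5, s6, s7, s8} → {s1, s2, s4, s5, s6, s7, s8}.
Read 'b': {s1, s2, s4, s5, s6, s7, s8} → {s1, s2, s4, s5, s6, s7, s8}.
Read 'b': {s1, s2, s4, s5, s6, s7, s8} → {s1, s2, s4, s5, s6, s7, s8}.

{s1, s2, s4, s5, s6, s7, s8}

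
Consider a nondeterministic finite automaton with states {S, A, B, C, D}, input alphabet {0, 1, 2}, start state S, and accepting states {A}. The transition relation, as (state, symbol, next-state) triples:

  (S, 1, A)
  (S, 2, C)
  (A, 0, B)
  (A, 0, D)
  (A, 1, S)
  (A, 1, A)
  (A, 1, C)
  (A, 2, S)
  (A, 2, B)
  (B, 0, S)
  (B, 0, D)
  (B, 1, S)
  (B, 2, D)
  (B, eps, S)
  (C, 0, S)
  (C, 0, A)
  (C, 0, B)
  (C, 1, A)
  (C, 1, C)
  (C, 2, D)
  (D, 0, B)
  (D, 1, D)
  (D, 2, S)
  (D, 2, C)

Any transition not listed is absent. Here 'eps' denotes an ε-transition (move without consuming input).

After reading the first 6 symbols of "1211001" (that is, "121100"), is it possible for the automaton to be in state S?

Yes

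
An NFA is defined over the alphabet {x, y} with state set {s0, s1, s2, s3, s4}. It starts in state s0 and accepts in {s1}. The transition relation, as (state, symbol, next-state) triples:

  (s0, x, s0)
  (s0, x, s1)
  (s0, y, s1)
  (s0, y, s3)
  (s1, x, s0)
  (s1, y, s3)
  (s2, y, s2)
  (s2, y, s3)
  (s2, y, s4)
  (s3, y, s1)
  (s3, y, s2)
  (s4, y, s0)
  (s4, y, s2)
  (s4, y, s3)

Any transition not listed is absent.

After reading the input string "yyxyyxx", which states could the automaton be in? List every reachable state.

Start in {s0}.
Read 'y': s0→{s1, s3}; now {s1, s3}.
Read 'y': s1→{s3}, s3→{s1, s2}; now {s1, s2, s3}.
Read 'x': s1→{s0}, s2→∅, s3→∅; now {s0}.
Read 'y': s0→{s1, s3}; now {s1, s3}.
Read 'y': s1→{s3}, s3→{s1, s2}; now {s1, s2, s3}.
Read 'x': s1→{s0}, s2→∅, s3→∅; now {s0}.
Read 'x': s0→{s0, s1}; now {s0, s1}.

{s0, s1}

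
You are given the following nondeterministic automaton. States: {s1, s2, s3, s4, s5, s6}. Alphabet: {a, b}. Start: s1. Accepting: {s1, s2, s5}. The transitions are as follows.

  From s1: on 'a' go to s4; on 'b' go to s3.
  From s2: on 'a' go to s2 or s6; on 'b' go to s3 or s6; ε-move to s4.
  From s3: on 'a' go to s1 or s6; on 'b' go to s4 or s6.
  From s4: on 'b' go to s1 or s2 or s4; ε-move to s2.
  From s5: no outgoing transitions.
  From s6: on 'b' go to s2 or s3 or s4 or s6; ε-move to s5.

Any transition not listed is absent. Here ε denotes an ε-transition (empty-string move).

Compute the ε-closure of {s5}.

Begin with {s5}.
No ε-moves leave this set, so the closure equals the set itself.

{s5}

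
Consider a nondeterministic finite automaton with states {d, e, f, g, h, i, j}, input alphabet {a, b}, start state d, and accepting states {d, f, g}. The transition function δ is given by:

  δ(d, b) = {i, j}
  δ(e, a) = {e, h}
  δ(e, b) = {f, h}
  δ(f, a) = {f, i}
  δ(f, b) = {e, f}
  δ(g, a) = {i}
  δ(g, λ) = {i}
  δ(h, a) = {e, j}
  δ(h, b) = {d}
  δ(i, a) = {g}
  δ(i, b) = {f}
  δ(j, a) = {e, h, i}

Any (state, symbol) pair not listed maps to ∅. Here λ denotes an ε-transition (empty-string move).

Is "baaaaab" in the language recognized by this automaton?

Yes

Start in {d}.
Read 'b': d→{i, j}; now {i, j}.
Read 'a': i→{g}, j→{e, h, i}; now {e, g, h, i}.
Read 'a': e→{e, h}, g→{i}, h→{e, j}, i→{g}; now {e, g, h, i, j}.
Read 'a': e→{e, h}, g→{i}, h→{e, j}, i→{g}, j→{e, h, i}; now {e, g, h, i, j}.
Read 'a': e→{e, h}, g→{i}, h→{e, j}, i→{g}, j→{e, h, i}; now {e, g, h, i, j}.
Read 'a': e→{e, h}, g→{i}, h→{e, j}, i→{g}, j→{e, h, i}; now {e, g, h, i, j}.
Read 'b': e→{f, h}, g→∅, h→{d}, i→{f}, j→∅; now {d, f, h}.
The final set {d, f, h} contains the accepting states d, f.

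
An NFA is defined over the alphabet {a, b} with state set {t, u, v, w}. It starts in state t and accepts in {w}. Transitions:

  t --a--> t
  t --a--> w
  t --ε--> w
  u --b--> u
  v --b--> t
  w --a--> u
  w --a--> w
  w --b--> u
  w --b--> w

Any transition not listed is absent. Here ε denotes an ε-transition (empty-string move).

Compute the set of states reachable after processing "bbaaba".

{u, w}

Start: ε-closure({t}) = {t, w}.
Read 'b': {t, w} → {u, w}.
Read 'b': {u, w} → {u, w}.
Read 'a': {u, w} → {u, w}.
Read 'a': {u, w} → {u, w}.
Read 'b': {u, w} → {u, w}.
Read 'a': {u, w} → {u, w}.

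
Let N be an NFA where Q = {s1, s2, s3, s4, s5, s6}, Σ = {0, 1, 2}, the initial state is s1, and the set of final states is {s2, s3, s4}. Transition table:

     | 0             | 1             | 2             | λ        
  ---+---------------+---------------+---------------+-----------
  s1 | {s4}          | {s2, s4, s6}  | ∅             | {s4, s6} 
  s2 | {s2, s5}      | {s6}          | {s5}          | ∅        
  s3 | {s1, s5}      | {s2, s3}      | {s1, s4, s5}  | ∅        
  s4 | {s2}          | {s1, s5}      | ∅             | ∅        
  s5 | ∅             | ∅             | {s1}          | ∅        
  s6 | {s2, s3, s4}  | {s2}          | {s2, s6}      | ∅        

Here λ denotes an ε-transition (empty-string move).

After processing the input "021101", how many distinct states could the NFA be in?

6

Start: ε-closure({s1}) = {s1, s4, s6}.
Read '0': s1→{s4}, s4→{s2}, s6→{s2, s3, s4}; now {s2, s3, s4}.
Read '2': s2→{s5}, s3→{s1, s4, s5}, s4→∅; union {s1, s4, s5}; ε-closure = {s1, s4, s5, s6}.
Read '1': s1→{s2, s4, s6}, s4→{s1, s5}, s5→∅, s6→{s2}; now {s1, s2, s4, s5, s6}.
Read '1': s1→{s2, s4, s6}, s2→{s6}, s4→{s1, s5}, s5→∅, s6→{s2}; now {s1, s2, s4, s5, s6}.
Read '0': s1→{s4}, s2→{s2, s5}, s4→{s2}, s5→∅, s6→{s2, s3, s4}; now {s2, s3, s4, s5}.
Read '1': s2→{s6}, s3→{s2, s3}, s4→{s1, s5}, s5→∅; union {s1, s2, s3, s5, s6}; ε-closure = {s1, s2, s3, s4, s5, s6}.
That set has 6 states.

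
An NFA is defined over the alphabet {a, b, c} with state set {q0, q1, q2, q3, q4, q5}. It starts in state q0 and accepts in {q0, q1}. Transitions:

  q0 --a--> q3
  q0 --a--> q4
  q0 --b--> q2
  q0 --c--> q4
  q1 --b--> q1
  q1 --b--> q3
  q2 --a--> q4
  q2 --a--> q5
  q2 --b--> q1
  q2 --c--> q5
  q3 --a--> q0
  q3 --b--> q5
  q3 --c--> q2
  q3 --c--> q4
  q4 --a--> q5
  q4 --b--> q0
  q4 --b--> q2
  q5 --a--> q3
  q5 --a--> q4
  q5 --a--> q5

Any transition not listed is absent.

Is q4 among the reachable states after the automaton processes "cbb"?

Start in {q0}.
Read 'c': {q0} → {q4}.
Read 'b': {q4} → {q0, q2}.
Read 'b': {q0, q2} → {q1, q2}.
State q4 is not in {q1, q2}.

No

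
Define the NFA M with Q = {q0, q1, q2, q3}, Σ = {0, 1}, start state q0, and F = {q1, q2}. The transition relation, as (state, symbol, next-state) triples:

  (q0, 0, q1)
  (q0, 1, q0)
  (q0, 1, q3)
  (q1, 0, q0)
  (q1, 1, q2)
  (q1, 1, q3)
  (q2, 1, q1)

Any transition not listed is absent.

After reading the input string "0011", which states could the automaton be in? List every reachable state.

{q0, q3}

Start in {q0}.
Read '0': {q0} → {q1}.
Read '0': {q1} → {q0}.
Read '1': {q0} → {q0, q3}.
Read '1': {q0, q3} → {q0, q3}.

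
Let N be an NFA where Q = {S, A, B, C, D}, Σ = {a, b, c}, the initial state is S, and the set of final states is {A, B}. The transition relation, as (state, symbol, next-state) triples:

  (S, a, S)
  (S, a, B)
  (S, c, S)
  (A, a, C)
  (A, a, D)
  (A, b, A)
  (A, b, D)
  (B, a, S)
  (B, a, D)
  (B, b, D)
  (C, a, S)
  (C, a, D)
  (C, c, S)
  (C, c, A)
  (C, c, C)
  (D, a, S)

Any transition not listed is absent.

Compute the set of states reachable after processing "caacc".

{S}

Start in {S}.
Read 'c': S→{S}; now {S}.
Read 'a': S→{S, B}; now {S, B}.
Read 'a': S→{S, B}, B→{S, D}; now {S, B, D}.
Read 'c': S→{S}, B→∅, D→∅; now {S}.
Read 'c': S→{S}; now {S}.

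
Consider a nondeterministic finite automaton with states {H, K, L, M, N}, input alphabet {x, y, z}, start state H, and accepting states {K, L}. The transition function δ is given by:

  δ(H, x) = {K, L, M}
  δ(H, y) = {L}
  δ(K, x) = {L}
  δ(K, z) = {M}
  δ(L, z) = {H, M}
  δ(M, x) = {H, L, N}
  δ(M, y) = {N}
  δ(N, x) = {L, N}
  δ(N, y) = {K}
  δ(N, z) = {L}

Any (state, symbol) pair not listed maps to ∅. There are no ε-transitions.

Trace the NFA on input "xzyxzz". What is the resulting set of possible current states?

Start in {H}.
Read 'x': H→{K, L, M}; now {K, L, M}.
Read 'z': K→{M}, L→{H, M}, M→∅; now {H, M}.
Read 'y': H→{L}, M→{N}; now {L, N}.
Read 'x': L→∅, N→{L, N}; now {L, N}.
Read 'z': L→{H, M}, N→{L}; now {H, L, M}.
Read 'z': H→∅, L→{H, M}, M→∅; now {H, M}.

{H, M}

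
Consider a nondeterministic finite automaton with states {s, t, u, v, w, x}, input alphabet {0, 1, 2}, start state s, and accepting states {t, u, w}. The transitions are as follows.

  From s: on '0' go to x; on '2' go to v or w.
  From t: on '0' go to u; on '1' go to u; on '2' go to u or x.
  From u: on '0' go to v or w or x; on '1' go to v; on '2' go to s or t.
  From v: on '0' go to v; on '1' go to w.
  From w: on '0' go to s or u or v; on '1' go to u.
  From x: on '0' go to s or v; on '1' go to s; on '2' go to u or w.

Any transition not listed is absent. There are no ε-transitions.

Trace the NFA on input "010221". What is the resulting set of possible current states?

Start in {s}.
Read '0': s→{x}; now {x}.
Read '1': x→{s}; now {s}.
Read '0': s→{x}; now {x}.
Read '2': x→{u, w}; now {u, w}.
Read '2': u→{s, t}, w→∅; now {s, t}.
Read '1': s→∅, t→{u}; now {u}.

{u}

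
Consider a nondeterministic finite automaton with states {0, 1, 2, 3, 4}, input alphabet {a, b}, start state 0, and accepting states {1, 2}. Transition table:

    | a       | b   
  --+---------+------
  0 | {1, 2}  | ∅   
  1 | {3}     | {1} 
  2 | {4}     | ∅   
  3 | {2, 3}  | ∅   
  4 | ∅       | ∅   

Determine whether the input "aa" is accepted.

No

Start in {0}.
Read 'a': 0→{1, 2}; now {1, 2}.
Read 'a': 1→{3}, 2→{4}; now {3, 4}.
The final set {3, 4} contains no accepting state.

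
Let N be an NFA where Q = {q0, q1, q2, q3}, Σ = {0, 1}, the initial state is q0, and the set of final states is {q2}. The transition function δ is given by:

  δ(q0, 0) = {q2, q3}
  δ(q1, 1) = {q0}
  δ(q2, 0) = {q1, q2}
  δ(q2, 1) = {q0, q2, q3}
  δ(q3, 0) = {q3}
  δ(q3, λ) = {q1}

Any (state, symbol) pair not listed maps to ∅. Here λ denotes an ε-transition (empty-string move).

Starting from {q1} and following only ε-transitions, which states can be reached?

Begin with {q1}.
No ε-moves leave this set, so the closure equals the set itself.

{q1}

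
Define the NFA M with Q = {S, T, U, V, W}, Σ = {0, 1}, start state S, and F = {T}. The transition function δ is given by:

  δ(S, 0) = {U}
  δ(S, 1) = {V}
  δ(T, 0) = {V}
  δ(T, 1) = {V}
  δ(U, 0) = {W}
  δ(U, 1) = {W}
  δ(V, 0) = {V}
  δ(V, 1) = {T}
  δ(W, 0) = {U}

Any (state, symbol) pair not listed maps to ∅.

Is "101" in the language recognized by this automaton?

Yes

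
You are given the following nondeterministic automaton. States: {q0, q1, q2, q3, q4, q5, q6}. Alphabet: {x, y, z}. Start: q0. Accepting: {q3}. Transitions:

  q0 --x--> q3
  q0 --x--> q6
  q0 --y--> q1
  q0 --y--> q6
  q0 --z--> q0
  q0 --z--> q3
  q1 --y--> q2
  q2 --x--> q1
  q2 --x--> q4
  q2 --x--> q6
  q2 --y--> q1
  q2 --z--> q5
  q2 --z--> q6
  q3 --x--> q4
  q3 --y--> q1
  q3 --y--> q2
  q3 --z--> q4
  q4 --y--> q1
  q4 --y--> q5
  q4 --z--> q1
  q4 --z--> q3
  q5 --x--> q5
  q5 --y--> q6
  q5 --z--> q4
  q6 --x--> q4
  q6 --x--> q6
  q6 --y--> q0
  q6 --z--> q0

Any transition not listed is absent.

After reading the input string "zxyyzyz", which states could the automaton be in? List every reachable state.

{q0, q3}

Start in {q0}.
Read 'z': {q0} → {q0, q3}.
Read 'x': {q0, q3} → {q3, q4, q6}.
Read 'y': {q3, q4, q6} → {q0, q1, q2, q5}.
Read 'y': {q0, q1, q2, q5} → {q1, q2, q6}.
Read 'z': {q1, q2, q6} → {q0, q5, q6}.
Read 'y': {q0, q5, q6} → {q0, q1, q6}.
Read 'z': {q0, q1, q6} → {q0, q3}.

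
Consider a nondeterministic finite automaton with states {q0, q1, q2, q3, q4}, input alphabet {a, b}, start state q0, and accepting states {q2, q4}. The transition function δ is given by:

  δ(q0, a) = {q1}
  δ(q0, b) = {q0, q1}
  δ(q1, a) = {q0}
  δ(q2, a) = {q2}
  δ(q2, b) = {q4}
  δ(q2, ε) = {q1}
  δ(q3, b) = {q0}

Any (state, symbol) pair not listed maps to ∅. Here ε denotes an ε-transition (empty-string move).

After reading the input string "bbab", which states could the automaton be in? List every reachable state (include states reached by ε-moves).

{q0, q1}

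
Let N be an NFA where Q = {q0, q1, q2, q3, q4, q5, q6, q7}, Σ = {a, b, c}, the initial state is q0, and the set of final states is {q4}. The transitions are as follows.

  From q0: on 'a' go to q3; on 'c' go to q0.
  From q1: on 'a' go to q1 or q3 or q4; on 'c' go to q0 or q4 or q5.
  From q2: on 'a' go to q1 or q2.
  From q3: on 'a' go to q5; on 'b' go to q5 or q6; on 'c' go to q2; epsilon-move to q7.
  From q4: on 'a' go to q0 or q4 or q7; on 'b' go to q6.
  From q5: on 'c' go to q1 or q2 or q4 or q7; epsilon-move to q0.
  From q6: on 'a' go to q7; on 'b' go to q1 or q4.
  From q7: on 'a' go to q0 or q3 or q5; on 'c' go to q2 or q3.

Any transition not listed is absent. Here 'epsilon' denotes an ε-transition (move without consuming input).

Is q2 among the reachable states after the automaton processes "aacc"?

Yes

Start in {q0}.
Read 'a': {q0} → {q3, q7}.
Read 'a': {q3, q7} → {q0, q3, q5, q7}.
Read 'c': {q0, q3, q5, q7} → {q0, q1, q2, q3, q4, q7}.
Read 'c': {q0, q1, q2, q3, q4, q7} → {q0, q2, q3, q4, q5, q7}.
State q2 is in {q0, q2, q3, q4, q5, q7}.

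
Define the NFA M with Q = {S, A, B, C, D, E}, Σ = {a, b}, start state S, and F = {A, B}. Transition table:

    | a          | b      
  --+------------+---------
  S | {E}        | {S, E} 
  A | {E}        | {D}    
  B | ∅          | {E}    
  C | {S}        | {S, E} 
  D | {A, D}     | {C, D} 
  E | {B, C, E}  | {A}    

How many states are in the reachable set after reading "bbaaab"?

3

Start in {S}.
Read 'b': S→{S, E}; now {S, E}.
Read 'b': S→{S, E}, E→{A}; now {S, A, E}.
Read 'a': S→{E}, A→{E}, E→{B, C, E}; now {B, C, E}.
Read 'a': B→∅, C→{S}, E→{B, C, E}; now {S, B, C, E}.
Read 'a': S→{E}, B→∅, C→{S}, E→{B, C, E}; now {S, B, C, E}.
Read 'b': S→{S, E}, B→{E}, C→{S, E}, E→{A}; now {S, A, E}.
That set has 3 states.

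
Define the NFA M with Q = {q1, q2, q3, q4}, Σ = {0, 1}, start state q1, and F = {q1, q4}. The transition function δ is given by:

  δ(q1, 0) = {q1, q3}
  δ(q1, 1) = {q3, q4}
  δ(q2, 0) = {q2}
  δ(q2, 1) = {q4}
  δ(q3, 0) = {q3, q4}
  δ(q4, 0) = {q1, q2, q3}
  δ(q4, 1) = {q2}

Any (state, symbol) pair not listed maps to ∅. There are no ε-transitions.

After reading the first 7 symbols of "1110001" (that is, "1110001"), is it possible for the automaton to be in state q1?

No

Start in {q1}.
Read '1': q1→{q3, q4}; now {q3, q4}.
Read '1': q3→∅, q4→{q2}; now {q2}.
Read '1': q2→{q4}; now {q4}.
Read '0': q4→{q1, q2, q3}; now {q1, q2, q3}.
Read '0': q1→{q1, q3}, q2→{q2}, q3→{q3, q4}; now {q1, q2, q3, q4}.
Read '0': q1→{q1, q3}, q2→{q2}, q3→{q3, q4}, q4→{q1, q2, q3}; now {q1, q2, q3, q4}.
Read '1': q1→{q3, q4}, q2→{q4}, q3→∅, q4→{q2}; now {q2, q3, q4}.
State q1 is not in {q2, q3, q4}.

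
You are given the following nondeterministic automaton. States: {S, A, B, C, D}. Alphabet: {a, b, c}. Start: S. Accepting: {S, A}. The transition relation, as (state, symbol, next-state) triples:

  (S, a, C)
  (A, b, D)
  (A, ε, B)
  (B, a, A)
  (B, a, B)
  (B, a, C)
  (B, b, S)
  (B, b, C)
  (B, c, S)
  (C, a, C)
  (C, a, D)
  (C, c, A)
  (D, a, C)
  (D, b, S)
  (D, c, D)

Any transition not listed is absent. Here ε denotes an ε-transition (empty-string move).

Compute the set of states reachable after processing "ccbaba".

Start in {S}.
Read 'c': S→∅; now ∅.
The set is empty and remains empty for the remaining 5 symbols.

∅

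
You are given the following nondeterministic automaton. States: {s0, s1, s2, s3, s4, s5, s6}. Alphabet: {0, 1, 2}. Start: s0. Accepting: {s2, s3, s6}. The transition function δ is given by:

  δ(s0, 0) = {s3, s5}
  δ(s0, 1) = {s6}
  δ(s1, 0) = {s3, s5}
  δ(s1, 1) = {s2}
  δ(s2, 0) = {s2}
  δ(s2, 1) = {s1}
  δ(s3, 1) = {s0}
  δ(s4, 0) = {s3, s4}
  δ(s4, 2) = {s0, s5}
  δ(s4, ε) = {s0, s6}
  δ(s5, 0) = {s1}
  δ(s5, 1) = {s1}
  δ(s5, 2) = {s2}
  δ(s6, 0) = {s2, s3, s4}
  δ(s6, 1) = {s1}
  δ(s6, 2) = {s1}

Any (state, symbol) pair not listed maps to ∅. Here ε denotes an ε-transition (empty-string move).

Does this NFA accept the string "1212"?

No

Start in {s0}.
Read '1': {s0} → {s6}.
Read '2': {s6} → {s1}.
Read '1': {s1} → {s2}.
Read '2': {s2} → ∅.
The final set ∅ contains no accepting state.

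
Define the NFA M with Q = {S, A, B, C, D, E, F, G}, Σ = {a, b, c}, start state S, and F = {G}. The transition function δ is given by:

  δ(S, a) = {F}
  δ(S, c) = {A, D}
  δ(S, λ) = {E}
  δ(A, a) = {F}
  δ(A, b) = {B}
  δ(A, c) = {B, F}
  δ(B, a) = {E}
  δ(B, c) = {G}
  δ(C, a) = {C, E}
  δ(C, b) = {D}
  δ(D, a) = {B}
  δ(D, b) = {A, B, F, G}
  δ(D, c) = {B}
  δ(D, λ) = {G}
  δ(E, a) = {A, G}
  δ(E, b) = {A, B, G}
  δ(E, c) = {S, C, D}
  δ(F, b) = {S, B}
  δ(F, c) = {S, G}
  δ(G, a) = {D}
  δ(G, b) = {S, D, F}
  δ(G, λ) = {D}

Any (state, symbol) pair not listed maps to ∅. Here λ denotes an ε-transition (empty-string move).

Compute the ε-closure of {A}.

{A}

Begin with {A}.
No ε-moves leave this set, so the closure equals the set itself.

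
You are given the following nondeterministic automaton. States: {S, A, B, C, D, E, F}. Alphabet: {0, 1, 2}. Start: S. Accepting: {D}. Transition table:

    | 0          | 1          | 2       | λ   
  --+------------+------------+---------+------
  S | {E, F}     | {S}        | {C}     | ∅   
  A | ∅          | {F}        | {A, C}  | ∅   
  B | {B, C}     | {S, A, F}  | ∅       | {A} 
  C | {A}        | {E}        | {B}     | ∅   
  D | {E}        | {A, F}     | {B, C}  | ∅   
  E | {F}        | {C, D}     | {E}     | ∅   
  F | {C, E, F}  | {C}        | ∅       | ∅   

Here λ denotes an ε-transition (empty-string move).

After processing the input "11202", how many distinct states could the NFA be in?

Start in {S}.
Read '1': {S} → {S}.
Read '1': {S} → {S}.
Read '2': {S} → {C}.
Read '0': {C} → {A}.
Read '2': {A} → {A, C}.
That set has 2 states.

2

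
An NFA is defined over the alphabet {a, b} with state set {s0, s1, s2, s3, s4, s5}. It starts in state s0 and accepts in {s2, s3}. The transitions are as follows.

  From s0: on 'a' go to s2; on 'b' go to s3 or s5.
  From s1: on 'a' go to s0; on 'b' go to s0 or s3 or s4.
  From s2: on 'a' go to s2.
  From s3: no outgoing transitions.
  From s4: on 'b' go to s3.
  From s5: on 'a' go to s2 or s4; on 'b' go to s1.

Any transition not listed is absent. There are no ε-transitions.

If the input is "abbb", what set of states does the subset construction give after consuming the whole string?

∅

Start in {s0}.
Read 'a': s0→{s2}; now {s2}.
Read 'b': s2→∅; now ∅.
The set is empty and remains empty for the remaining 2 symbols.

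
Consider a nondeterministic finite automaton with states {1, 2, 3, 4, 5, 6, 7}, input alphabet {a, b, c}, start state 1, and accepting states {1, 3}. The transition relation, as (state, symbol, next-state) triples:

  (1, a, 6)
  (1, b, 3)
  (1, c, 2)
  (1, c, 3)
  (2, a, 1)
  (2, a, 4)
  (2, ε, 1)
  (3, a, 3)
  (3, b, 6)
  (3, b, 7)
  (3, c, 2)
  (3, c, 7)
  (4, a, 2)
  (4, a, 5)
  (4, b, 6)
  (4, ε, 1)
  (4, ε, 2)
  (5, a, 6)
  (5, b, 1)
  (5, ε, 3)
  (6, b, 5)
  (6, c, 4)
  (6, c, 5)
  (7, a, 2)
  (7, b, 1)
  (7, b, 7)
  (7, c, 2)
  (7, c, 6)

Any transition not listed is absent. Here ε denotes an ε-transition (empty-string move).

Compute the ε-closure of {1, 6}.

{1, 6}

Begin with {1, 6}.
No ε-moves leave this set, so the closure equals the set itself.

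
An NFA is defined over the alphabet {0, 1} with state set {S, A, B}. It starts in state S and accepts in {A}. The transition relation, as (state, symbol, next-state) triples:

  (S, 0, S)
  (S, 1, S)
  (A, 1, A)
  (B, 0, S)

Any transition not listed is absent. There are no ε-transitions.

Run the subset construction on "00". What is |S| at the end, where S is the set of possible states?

Start in {S}.
Read '0': S→{S}; now {S}.
Read '0': S→{S}; now {S}.
That set has 1 state.

1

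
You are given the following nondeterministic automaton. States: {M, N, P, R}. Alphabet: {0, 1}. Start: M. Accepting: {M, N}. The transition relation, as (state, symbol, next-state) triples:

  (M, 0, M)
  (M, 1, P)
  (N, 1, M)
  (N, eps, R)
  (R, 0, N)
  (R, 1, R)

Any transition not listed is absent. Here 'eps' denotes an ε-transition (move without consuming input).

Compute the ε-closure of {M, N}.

Begin with {M, N}.
ε-move N → R; add R.

{M, N, R}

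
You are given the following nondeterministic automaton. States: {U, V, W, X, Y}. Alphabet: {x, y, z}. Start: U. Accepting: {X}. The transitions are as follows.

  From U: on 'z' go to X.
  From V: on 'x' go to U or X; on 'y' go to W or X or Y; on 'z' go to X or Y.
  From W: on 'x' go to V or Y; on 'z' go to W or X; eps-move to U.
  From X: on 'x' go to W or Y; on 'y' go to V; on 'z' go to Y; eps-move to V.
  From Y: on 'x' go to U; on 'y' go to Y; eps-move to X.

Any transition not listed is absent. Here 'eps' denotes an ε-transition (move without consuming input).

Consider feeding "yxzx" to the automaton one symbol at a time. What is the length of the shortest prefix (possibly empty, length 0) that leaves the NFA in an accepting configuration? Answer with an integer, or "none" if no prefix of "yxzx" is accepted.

none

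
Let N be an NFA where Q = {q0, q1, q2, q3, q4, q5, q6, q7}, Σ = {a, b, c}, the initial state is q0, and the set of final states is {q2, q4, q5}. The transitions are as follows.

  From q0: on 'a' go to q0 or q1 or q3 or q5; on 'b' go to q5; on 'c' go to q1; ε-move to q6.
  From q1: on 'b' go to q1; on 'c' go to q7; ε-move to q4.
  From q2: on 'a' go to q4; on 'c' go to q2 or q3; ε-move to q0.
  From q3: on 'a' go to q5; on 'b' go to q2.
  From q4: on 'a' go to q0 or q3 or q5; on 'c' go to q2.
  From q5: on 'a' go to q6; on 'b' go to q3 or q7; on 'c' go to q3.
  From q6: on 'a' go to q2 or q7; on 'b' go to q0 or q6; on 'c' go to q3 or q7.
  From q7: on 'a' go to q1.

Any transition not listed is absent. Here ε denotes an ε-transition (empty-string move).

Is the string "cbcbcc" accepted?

Yes

Start: ε-closure({q0}) = {q0, q6}.
Read 'c': {q0, q6} → {q1, q3, q4, q7}.
Read 'b': {q1, q3, q4, q7} → {q0, q1, q2, q4, q6}.
Read 'c': {q0, q1, q2, q4, q6} → {q0, q1, q2, q3, q4, q6, q7}.
Read 'b': {q0, q1, q2, q3, q4, q6, q7} → {q0, q1, q2, q4, q5, q6}.
Read 'c': {q0, q1, q2, q4, q5, q6} → {q0, q1, q2, q3, q4, q6, q7}.
Read 'c': {q0, q1, q2, q3, q4, q6, q7} → {q0, q1, q2, q3, q4, q6, q7}.
The final set {q0, q1, q2, q3, q4, q6, q7} contains the accepting states q2, q4.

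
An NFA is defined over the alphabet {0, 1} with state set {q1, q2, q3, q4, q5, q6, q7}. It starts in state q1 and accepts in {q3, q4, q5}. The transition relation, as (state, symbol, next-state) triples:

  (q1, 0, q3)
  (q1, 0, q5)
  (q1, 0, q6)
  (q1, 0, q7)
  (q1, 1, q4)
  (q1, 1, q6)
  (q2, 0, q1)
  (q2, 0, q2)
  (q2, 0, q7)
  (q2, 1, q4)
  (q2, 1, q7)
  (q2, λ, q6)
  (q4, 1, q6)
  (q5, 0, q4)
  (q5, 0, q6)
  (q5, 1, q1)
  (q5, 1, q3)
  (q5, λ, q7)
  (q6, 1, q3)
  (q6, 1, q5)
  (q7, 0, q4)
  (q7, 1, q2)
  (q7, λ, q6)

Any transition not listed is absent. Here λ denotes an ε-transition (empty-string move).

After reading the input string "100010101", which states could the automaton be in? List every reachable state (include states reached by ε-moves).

Start in {q1}.
Read '1': {q1} → {q4, q6}.
Read '0': {q4, q6} → ∅.
The set is empty and remains empty for the remaining 7 symbols.

∅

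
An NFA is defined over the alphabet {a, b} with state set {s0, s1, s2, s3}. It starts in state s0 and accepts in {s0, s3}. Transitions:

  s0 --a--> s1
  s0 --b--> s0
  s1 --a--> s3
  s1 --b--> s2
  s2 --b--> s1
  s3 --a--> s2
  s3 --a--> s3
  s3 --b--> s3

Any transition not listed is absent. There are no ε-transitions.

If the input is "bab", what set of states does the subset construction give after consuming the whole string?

Start in {s0}.
Read 'b': s0→{s0}; now {s0}.
Read 'a': s0→{s1}; now {s1}.
Read 'b': s1→{s2}; now {s2}.

{s2}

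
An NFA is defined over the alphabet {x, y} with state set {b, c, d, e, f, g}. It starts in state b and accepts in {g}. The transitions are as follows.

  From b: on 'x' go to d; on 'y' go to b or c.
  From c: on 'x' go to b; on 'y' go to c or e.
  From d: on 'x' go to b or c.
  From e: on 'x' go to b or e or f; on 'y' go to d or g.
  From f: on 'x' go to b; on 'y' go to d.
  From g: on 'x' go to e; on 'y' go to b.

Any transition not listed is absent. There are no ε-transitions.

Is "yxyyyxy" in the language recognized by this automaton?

Start in {b}.
Read 'y': b→{b, c}; now {b, c}.
Read 'x': b→{d}, c→{b}; now {b, d}.
Read 'y': b→{b, c}, d→∅; now {b, c}.
Read 'y': b→{b, c}, c→{c, e}; now {b, c, e}.
Read 'y': b→{b, c}, c→{c, e}, e→{d, g}; now {b, c, d, e, g}.
Read 'x': b→{d}, c→{b}, d→{b, c}, e→{b, e, f}, g→{e}; now {b, c, d, e, f}.
Read 'y': b→{b, c}, c→{c, e}, d→∅, e→{d, g}, f→{d}; now {b, c, d, e, g}.
The final set {b, c, d, e, g} contains the accepting state g.

Yes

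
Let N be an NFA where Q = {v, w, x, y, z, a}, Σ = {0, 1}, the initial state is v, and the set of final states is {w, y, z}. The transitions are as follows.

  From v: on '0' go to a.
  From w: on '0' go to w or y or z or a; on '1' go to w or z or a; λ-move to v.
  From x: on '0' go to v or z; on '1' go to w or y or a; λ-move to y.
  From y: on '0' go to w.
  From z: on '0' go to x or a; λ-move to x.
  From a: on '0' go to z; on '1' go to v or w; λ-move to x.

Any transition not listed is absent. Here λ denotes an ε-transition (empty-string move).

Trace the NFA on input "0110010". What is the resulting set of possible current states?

{v, w, x, y, z, a}

Start in {v}.
Read '0': v→{a}; union {a}; ε-closure = {x, y, a}.
Read '1': x→{w, y, a}, y→∅, a→{v, w}; union {v, w, y, a}; ε-closure = {v, w, x, y, a}.
Read '1': v→∅, w→{w, z, a}, x→{w, y, a}, y→∅, a→{v, w}; union {v, w, y, z, a}; ε-closure = {v, w, x, y, z, a}.
Read '0': v→{a}, w→{w, y, z, a}, x→{v, z}, y→{w}, z→{x, a}, a→{z}; now {v, w, x, y, z, a}.
Read '0': v→{a}, w→{w, y, z, a}, x→{v, z}, y→{w}, z→{x, a}, a→{z}; now {v, w, x, y, z, a}.
Read '1': v→∅, w→{w, z, a}, x→{w, y, a}, y→∅, z→∅, a→{v, w}; union {v, w, y, z, a}; ε-closure = {v, w, x, y, z, a}.
Read '0': v→{a}, w→{w, y, z, a}, x→{v, z}, y→{w}, z→{x, a}, a→{z}; now {v, w, x, y, z, a}.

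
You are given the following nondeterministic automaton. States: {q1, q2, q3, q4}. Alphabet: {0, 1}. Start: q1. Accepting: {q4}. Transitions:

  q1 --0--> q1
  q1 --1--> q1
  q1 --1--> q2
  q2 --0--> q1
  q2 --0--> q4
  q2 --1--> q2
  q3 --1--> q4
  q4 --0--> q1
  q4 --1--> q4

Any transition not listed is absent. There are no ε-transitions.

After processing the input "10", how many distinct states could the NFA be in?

2

Start in {q1}.
Read '1': {q1} → {q1, q2}.
Read '0': {q1, q2} → {q1, q4}.
That set has 2 states.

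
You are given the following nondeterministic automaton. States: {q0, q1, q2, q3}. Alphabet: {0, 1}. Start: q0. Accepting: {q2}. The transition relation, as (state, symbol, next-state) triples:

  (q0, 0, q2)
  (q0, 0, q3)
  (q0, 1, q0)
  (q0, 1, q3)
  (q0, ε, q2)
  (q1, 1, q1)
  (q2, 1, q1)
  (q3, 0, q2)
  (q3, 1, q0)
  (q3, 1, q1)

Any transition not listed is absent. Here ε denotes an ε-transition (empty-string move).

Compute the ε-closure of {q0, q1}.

Begin with {q0, q1}.
ε-move q0 → q2; add q2.

{q0, q1, q2}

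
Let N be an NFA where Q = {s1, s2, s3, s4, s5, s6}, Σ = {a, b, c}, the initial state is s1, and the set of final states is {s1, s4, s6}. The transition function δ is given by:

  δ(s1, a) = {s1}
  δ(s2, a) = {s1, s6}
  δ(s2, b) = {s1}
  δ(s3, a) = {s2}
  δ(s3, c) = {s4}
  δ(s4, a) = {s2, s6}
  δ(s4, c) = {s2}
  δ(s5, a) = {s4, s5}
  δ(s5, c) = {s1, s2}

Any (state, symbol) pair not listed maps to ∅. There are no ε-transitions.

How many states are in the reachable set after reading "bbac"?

0

Start in {s1}.
Read 'b': s1→∅; now ∅.
The set is empty and remains empty for the remaining 3 symbols.
That set has 0 states.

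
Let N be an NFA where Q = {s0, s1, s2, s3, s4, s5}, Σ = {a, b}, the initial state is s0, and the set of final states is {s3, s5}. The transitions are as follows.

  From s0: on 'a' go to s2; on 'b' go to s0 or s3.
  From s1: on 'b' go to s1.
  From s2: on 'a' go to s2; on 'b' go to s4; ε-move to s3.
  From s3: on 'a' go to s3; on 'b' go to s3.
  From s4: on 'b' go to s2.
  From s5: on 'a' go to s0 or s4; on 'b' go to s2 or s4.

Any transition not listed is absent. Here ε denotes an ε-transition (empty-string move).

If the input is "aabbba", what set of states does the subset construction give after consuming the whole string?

{s3}

Start in {s0}.
Read 'a': {s0} → {s2, s3}.
Read 'a': {s2, s3} → {s2, s3}.
Read 'b': {s2, s3} → {s3, s4}.
Read 'b': {s3, s4} → {s2, s3}.
Read 'b': {s2, s3} → {s3, s4}.
Read 'a': {s3, s4} → {s3}.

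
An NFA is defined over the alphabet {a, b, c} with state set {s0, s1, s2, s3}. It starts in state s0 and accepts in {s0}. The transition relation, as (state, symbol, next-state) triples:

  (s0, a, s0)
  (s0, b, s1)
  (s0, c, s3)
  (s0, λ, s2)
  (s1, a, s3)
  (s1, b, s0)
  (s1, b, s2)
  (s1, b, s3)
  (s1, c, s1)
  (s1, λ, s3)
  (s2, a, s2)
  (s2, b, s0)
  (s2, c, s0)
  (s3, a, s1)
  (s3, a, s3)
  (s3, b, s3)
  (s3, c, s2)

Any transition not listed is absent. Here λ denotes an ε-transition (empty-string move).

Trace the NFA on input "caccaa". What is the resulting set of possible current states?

Start: ε-closure({s0}) = {s0, s2}.
Read 'c': s0→{s3}, s2→{s0}; union {s0, s3}; ε-closure = {s0, s2, s3}.
Read 'a': s0→{s0}, s2→{s2}, s3→{s1, s3}; now {s0, s1, s2, s3}.
Read 'c': s0→{s3}, s1→{s1}, s2→{s0}, s3→{s2}; now {s0, s1, s2, s3}.
Read 'c': s0→{s3}, s1→{s1}, s2→{s0}, s3→{s2}; now {s0, s1, s2, s3}.
Read 'a': s0→{s0}, s1→{s3}, s2→{s2}, s3→{s1, s3}; now {s0, s1, s2, s3}.
Read 'a': s0→{s0}, s1→{s3}, s2→{s2}, s3→{s1, s3}; now {s0, s1, s2, s3}.

{s0, s1, s2, s3}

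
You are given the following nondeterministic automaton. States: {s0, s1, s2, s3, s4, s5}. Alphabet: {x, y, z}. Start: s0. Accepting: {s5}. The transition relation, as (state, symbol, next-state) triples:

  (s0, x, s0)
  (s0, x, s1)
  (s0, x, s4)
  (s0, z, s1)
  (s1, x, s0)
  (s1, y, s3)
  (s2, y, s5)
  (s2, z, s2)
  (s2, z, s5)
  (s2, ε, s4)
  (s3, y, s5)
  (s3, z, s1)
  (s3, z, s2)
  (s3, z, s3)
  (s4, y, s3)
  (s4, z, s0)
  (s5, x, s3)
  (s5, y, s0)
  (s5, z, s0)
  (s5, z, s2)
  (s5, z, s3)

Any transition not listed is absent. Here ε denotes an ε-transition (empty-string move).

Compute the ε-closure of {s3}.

{s3}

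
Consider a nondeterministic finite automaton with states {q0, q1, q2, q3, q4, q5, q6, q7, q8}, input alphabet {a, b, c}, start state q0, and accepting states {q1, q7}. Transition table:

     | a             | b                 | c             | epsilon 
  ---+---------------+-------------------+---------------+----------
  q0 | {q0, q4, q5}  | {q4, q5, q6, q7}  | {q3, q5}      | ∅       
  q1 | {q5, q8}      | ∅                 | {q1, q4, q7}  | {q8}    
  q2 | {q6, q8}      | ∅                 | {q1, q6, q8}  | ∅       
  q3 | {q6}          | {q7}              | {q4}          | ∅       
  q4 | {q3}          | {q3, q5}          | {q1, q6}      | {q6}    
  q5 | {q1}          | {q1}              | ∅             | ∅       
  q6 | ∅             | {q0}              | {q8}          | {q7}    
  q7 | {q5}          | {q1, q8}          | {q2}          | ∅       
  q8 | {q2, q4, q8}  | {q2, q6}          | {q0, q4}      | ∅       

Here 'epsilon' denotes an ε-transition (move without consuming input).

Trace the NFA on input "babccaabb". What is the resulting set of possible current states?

{q0, q1, q2, q3, q4, q5, q6, q7, q8}

Start in {q0}.
Read 'b': q0→{q4, q5, q6, q7}; now {q4, q5, q6, q7}.
Read 'a': q4→{q3}, q5→{q1}, q6→∅, q7→{q5}; union {q1, q3, q5}; ε-closure = {q1, q3, q5, q8}.
Read 'b': q1→∅, q3→{q7}, q5→{q1}, q8→{q2, q6}; union {q1, q2, q6, q7}; ε-closure = {q1, q2, q6, q7, q8}.
Read 'c': q1→{q1, q4, q7}, q2→{q1, q6, q8}, q6→{q8}, q7→{q2}, q8→{q0, q4}; now {q0, q1, q2, q4, q6, q7, q8}.
Read 'c': q0→{q3, q5}, q1→{q1, q4, q7}, q2→{q1, q6, q8}, q4→{q1, q6}, q6→{q8}, q7→{q2}, q8→{q0, q4}; now {q0, q1, q2, q3, q4, q5, q6, q7, q8}.
Read 'a': q0→{q0, q4, q5}, q1→{q5, q8}, q2→{q6, q8}, q3→{q6}, q4→{q3}, q5→{q1}, q6→∅, q7→{q5}, q8→{q2, q4, q8}; union {q0, q1, q2, q3, q4, q5, q6, q8}; ε-closure = {q0, q1, q2, q3, q4, q5, q6, q7, q8}.
Read 'a': q0→{q0, q4, q5}, q1→{q5, q8}, q2→{q6, q8}, q3→{q6}, q4→{q3}, q5→{q1}, q6→∅, q7→{q5}, q8→{q2, q4, q8}; union {q0, q1, q2, q3, q4, q5, q6, q8}; ε-closure = {q0, q1, q2, q3, q4, q5, q6, q7, q8}.
Read 'b': q0→{q4, q5, q6, q7}, q1→∅, q2→∅, q3→{q7}, q4→{q3, q5}, q5→{q1}, q6→{q0}, q7→{q1, q8}, q8→{q2, q6}; now {q0, q1, q2, q3, q4, q5, q6, q7, q8}.
Read 'b': q0→{q4, q5, q6, q7}, q1→∅, q2→∅, q3→{q7}, q4→{q3, q5}, q5→{q1}, q6→{q0}, q7→{q1, q8}, q8→{q2, q6}; now {q0, q1, q2, q3, q4, q5, q6, q7, q8}.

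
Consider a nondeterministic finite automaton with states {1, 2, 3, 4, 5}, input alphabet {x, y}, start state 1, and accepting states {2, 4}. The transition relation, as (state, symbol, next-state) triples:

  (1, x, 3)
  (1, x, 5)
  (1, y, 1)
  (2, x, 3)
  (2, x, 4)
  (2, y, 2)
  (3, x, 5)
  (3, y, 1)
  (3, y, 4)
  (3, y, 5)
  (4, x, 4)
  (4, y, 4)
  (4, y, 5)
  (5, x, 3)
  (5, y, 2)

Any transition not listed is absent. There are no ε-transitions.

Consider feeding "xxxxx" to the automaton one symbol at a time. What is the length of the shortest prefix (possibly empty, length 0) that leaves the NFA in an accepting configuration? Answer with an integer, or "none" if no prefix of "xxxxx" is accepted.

none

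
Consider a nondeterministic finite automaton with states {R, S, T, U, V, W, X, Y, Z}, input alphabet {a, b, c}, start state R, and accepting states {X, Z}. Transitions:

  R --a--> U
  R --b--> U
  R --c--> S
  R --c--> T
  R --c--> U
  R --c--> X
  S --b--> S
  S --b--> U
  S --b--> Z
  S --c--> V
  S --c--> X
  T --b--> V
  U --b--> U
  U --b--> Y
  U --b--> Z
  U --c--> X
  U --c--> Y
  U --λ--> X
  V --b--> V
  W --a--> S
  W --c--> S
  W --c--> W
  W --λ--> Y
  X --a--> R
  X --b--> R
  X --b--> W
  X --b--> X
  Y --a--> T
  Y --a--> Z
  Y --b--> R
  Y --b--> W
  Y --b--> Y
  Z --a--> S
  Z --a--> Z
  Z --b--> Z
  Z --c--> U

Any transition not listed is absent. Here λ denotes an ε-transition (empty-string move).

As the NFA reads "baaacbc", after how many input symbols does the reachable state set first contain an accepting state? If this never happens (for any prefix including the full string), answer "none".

Start in {R}.
Read 'b': R→{U}; union {U}; ε-closure = {U, X}.
None of the earlier sets intersect F, but {U, X} does.

1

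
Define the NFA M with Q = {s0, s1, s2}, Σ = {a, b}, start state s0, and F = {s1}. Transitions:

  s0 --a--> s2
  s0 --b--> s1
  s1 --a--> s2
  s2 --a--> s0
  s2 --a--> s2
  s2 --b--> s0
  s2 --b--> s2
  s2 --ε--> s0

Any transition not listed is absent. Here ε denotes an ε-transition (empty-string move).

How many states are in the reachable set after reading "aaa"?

Start in {s0}.
Read 'a': s0→{s2}; union {s2}; ε-closure = {s0, s2}.
Read 'a': s0→{s2}, s2→{s0, s2}; now {s0, s2}.
Read 'a': s0→{s2}, s2→{s0, s2}; now {s0, s2}.
That set has 2 states.

2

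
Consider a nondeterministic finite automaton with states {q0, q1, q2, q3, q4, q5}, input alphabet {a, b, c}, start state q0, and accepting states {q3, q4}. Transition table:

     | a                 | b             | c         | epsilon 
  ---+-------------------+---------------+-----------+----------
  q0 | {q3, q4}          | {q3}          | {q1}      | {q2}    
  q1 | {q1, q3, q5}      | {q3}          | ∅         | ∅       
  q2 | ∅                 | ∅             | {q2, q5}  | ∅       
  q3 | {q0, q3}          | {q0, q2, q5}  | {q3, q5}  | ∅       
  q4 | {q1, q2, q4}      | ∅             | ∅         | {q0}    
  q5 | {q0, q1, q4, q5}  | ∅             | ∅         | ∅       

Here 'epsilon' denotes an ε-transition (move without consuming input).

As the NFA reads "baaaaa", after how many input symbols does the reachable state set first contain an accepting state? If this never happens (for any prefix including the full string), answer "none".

1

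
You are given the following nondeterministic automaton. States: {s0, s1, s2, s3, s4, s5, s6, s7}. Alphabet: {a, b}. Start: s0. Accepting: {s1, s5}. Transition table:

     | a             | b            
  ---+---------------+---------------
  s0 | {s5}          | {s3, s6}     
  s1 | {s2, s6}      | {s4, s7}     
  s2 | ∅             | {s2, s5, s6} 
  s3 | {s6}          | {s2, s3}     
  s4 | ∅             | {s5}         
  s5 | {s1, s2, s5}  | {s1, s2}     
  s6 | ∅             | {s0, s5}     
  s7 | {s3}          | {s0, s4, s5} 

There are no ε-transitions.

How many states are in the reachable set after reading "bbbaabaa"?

Start in {s0}.
Read 'b': {s0} → {s3, s6}.
Read 'b': {s3, s6} → {s0, s2, s3, s5}.
Read 'b': {s0, s2, s3, s5} → {s1, s2, s3, s5, s6}.
Read 'a': {s1, s2, s3, s5, s6} → {s1, s2, s5, s6}.
Read 'a': {s1, s2, s5, s6} → {s1, s2, s5, s6}.
Read 'b': {s1, s2, s5, s6} → {s0, s1, s2, s4, s5, s6, s7}.
Read 'a': {s0, s1, s2, s4, s5, s6, s7} → {s1, s2, s3, s5, s6}.
Read 'a': {s1, s2, s3, s5, s6} → {s1, s2, s5, s6}.
That set has 4 states.

4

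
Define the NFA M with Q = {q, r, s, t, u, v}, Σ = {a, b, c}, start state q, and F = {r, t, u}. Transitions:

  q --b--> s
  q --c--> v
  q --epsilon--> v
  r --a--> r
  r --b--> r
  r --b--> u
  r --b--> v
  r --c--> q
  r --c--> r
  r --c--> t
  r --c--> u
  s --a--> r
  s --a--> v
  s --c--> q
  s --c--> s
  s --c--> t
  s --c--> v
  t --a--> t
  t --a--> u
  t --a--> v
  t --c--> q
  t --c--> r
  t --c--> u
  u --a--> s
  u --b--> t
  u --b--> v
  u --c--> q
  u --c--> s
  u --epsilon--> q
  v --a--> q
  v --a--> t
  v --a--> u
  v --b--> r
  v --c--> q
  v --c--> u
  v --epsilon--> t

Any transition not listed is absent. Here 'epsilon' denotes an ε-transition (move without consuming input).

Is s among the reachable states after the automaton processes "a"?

No

Start: ε-closure({q}) = {q, t, v}.
Read 'a': {q, t, v} → {q, t, u, v}.
State s is not in {q, t, u, v}.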